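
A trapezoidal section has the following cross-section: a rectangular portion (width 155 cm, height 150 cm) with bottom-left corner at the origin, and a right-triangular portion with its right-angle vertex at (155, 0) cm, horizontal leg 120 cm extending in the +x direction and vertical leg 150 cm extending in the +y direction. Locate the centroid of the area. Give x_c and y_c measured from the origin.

rectangular portion: A = 155 × 150 = 23250.00, centroid at (77.50, 75.00).
triangular portion: A = ½·120·150 = 9000.00, centroid at (195.00, 50.00).
ΣA = 32250.00 cm², ΣAx_c = 3556875.00 cm³, ΣAy_c = 2193750.00 cm³.
x_c = 3556875.00/32250.00 = 110.29 cm; y_c = 2193750.00/32250.00 = 68.02 cm.

x_c = 110.29 cm, y_c = 68.02 cm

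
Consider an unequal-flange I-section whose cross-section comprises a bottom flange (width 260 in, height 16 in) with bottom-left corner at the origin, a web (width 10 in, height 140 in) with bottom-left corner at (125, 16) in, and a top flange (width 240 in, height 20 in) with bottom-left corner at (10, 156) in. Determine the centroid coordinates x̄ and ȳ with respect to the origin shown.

x̄ = 130.00 in, ȳ = 91.75 in

bottom flange: A = 260 × 16 = 4160.00, centroid at (130.00, 8.00).
web: A = 10 × 140 = 1400.00, centroid at (130.00, 86.00).
top flange: A = 240 × 20 = 4800.00, centroid at (130.00, 166.00).
ΣA = 10360.00 in², ΣAx̄ = 1346800.00 in³, ΣAȳ = 950480.00 in³.
x̄ = 1346800.00/10360.00 = 130.00 in; ȳ = 950480.00/10360.00 = 91.75 in.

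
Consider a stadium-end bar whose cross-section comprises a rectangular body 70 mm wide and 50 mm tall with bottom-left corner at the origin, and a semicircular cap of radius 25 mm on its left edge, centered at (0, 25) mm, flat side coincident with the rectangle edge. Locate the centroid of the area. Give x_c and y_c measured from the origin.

Part | A | x̄ᵢ | ȳᵢ | A·x̄ᵢ | A·ȳᵢ
rectangular body | 3500.00 | 35.00 | 25.00 | 122500.00 | 87500.00
semicircular end | 981.75 | -10.61 | 25.00 | -10416.67 | 24543.69
Σ | 4481.75 |  |  | 112083.33 | 112043.69
x_c = 112083.33 / 4481.75 = 25.01 mm
y_c = 112043.69 / 4481.75 = 25.00 mm

x_c = 25.01 mm, y_c = 25.00 mm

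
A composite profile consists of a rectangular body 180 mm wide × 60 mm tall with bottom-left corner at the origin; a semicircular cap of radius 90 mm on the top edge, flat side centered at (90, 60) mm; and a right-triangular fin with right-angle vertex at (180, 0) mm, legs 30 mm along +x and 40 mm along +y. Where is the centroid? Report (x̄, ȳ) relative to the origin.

rectangular body: A = 180 × 60 = 10800.00, centroid at (90.00, 30.00).
semicircular top: A = ½π·90² = 12723.45, centroid at (90.00, 98.20).
triangular fin: A = ½·30·40 = 600.00, centroid at (190.00, 13.33).
ΣA = 24123.45 mm²
ΣAx̄ = (10800.00)(90.00) + (12723.45)(90.00) + (600.00)(190.00) = 2231110.52 mm³
ΣAȳ = (10800.00)(30.00) + (12723.45)(98.20) + (600.00)(13.33) = 1581407.01 mm³
x̄ = 2231110.52 / 24123.45 = 92.49 mm
ȳ = 1581407.01 / 24123.45 = 65.55 mm

x̄ = 92.49 mm, ȳ = 65.55 mm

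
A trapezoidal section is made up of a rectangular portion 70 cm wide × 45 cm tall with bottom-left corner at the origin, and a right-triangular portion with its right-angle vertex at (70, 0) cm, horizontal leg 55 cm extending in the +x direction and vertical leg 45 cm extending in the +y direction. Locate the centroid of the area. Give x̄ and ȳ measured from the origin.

rectangular portion: A = 70 × 45 = 3150.00, centroid at (35.00, 22.50).
triangular portion: A = ½·55·45 = 1237.50, centroid at (88.33, 15.00).
ΣA = 4387.50 cm²
ΣAx̄ = (3150.00)(35.00) + (1237.50)(88.33) = 219562.50 cm³
ΣAȳ = (3150.00)(22.50) + (1237.50)(15.00) = 89437.50 cm³
x̄ = 219562.50 / 4387.50 = 50.04 cm
ȳ = 89437.50 / 4387.50 = 20.38 cm

x̄ = 50.04 cm, ȳ = 20.38 cm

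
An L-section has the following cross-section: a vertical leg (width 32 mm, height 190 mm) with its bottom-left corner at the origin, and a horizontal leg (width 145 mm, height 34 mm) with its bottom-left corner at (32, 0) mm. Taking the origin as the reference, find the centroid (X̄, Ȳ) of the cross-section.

X̄ = 55.63 mm, Ȳ = 60.07 mm

vertical leg: A = 32 × 190 = 6080.00, centroid at (16.00, 95.00).
horizontal leg: A = 145 × 34 = 4930.00, centroid at (104.50, 17.00).
ΣA = 11010.00 mm²
ΣAX̄ = (6080.00)(16.00) + (4930.00)(104.50) = 612465.00 mm³
ΣAȲ = (6080.00)(95.00) + (4930.00)(17.00) = 661410.00 mm³
X̄ = 612465.00 / 11010.00 = 55.63 mm
Ȳ = 661410.00 / 11010.00 = 60.07 mm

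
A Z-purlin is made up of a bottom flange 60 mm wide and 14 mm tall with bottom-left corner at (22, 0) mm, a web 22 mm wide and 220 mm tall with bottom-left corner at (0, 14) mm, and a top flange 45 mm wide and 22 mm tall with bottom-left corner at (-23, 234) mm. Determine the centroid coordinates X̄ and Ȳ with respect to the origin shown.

bottom flange: A = 60 × 14 = 840.00, centroid at (52.00, 7.00).
web: A = 22 × 220 = 4840.00, centroid at (11.00, 124.00).
top flange: A = 45 × 22 = 990.00, centroid at (-0.50, 245.00).
ΣA = 6670.00 mm², ΣAX̄ = 96425.00 mm³, ΣAȲ = 848590.00 mm³.
X̄ = 96425.00/6670.00 = 14.46 mm; Ȳ = 848590.00/6670.00 = 127.22 mm.

X̄ = 14.46 mm, Ȳ = 127.22 mm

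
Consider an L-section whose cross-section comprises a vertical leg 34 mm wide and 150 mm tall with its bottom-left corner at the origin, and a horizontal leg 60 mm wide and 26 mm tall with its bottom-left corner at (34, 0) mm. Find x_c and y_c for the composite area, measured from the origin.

x_c = 28.01 mm, y_c = 60.48 mm

vertical leg: A = 34 × 150 = 5100.00, centroid at (17.00, 75.00).
horizontal leg: A = 60 × 26 = 1560.00, centroid at (64.00, 13.00).
ΣA = 6660.00 mm², ΣAx_c = 186540.00 mm³, ΣAy_c = 402780.00 mm³.
x_c = 186540.00/6660.00 = 28.01 mm; y_c = 402780.00/6660.00 = 60.48 mm.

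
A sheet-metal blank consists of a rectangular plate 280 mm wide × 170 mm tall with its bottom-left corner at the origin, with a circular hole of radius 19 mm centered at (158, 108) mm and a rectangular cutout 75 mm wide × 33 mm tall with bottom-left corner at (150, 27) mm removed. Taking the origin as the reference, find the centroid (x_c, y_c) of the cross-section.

x_c = 136.86 mm, y_c = 86.74 mm

plate: A = 280 × 170 = 47600.00, centroid at (140.00, 85.00).
hole 1: A = −π·19² = -1134.11, centroid at (158.00, 108.00).
hole 2: A = −(75 × 33) = -2475.00, centroid at (187.50, 43.50).
ΣA = 43990.89 mm²
ΣAx_c = (47600.00)(140.00) + (-1134.11)(158.00) + (-2475.00)(187.50) = 6020747.34 mm³
ΣAy_c = (47600.00)(85.00) + (-1134.11)(108.00) + (-2475.00)(43.50) = 3815853.09 mm³
x_c = 6020747.34 / 43990.89 = 136.86 mm
y_c = 3815853.09 / 43990.89 = 86.74 mm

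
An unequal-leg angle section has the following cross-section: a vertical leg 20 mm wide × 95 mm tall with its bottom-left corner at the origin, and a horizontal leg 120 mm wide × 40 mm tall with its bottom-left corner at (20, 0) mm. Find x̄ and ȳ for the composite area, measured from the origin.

vertical leg: A = 20 × 95 = 1900.00, centroid at (10.00, 47.50).
horizontal leg: A = 120 × 40 = 4800.00, centroid at (80.00, 20.00).
ΣA = 6700.00 mm²
ΣAx̄ = (1900.00)(10.00) + (4800.00)(80.00) = 403000.00 mm³
ΣAȳ = (1900.00)(47.50) + (4800.00)(20.00) = 186250.00 mm³
x̄ = 403000.00 / 6700.00 = 60.15 mm
ȳ = 186250.00 / 6700.00 = 27.80 mm

x̄ = 60.15 mm, ȳ = 27.80 mm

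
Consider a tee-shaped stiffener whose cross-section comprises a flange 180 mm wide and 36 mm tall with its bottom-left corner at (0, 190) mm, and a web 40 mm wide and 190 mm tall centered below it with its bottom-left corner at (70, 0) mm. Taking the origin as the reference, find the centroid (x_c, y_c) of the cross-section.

x_c = 90.00 mm, y_c = 147.01 mm

Part | A | x̄ᵢ | ȳᵢ | A·x̄ᵢ | A·ȳᵢ
web | 7600.00 | 90.00 | 95.00 | 684000.00 | 722000.00
flange | 6480.00 | 90.00 | 208.00 | 583200.00 | 1347840.00
Σ | 14080.00 |  |  | 1267200.00 | 2069840.00
x_c = 1267200.00 / 14080.00 = 90.00 mm
y_c = 2069840.00 / 14080.00 = 147.01 mm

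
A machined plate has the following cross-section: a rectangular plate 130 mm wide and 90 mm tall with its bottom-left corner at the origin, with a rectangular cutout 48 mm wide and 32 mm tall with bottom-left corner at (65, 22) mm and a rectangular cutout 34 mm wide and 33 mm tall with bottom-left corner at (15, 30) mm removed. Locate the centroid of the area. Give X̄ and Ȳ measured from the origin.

X̄ = 65.02 mm, Ȳ = 46.00 mm

plate: A = 130 × 90 = 11700.00, centroid at (65.00, 45.00).
hole 1: A = −(48 × 32) = -1536.00, centroid at (89.00, 38.00).
hole 2: A = −(34 × 33) = -1122.00, centroid at (32.00, 46.50).
ΣA = 9042.00 mm²
ΣAX̄ = (11700.00)(65.00) + (-1536.00)(89.00) + (-1122.00)(32.00) = 587892.00 mm³
ΣAȲ = (11700.00)(45.00) + (-1536.00)(38.00) + (-1122.00)(46.50) = 415959.00 mm³
X̄ = 587892.00 / 9042.00 = 65.02 mm
Ȳ = 415959.00 / 9042.00 = 46.00 mm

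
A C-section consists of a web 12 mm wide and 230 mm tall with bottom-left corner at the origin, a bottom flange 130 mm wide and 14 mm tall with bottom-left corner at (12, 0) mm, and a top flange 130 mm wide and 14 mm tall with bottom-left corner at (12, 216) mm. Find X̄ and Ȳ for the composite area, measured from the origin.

X̄ = 46.38 mm, Ȳ = 115.00 mm

Part | A | x̄ᵢ | ȳᵢ | A·x̄ᵢ | A·ȳᵢ
web | 2760.00 | 6.00 | 115.00 | 16560.00 | 317400.00
bottom flange | 1820.00 | 77.00 | 7.00 | 140140.00 | 12740.00
top flange | 1820.00 | 77.00 | 223.00 | 140140.00 | 405860.00
Σ | 6400.00 |  |  | 296840.00 | 736000.00
X̄ = 296840.00 / 6400.00 = 46.38 mm
Ȳ = 736000.00 / 6400.00 = 115.00 mm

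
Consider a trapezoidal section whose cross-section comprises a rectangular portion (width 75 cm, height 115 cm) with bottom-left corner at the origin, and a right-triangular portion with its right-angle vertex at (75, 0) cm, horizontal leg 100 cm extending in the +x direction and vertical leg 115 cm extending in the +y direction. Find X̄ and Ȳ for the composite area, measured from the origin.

rectangular portion: A = 75 × 115 = 8625.00, centroid at (37.50, 57.50).
triangular portion: A = ½·100·115 = 5750.00, centroid at (108.33, 38.33).
ΣA = 14375.00 cm²
ΣAX̄ = (8625.00)(37.50) + (5750.00)(108.33) = 946354.17 cm³
ΣAȲ = (8625.00)(57.50) + (5750.00)(38.33) = 716354.17 cm³
X̄ = 946354.17 / 14375.00 = 65.83 cm
Ȳ = 716354.17 / 14375.00 = 49.83 cm

X̄ = 65.83 cm, Ȳ = 49.83 cm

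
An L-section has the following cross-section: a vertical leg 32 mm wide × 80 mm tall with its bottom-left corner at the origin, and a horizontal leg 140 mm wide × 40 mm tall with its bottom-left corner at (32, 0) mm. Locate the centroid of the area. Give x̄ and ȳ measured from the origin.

x̄ = 75.02 mm, ȳ = 26.27 mm

vertical leg: A = 32 × 80 = 2560.00, centroid at (16.00, 40.00).
horizontal leg: A = 140 × 40 = 5600.00, centroid at (102.00, 20.00).
ΣA = 8160.00 mm²
ΣAx̄ = (2560.00)(16.00) + (5600.00)(102.00) = 612160.00 mm³
ΣAȳ = (2560.00)(40.00) + (5600.00)(20.00) = 214400.00 mm³
x̄ = 612160.00 / 8160.00 = 75.02 mm
ȳ = 214400.00 / 8160.00 = 26.27 mm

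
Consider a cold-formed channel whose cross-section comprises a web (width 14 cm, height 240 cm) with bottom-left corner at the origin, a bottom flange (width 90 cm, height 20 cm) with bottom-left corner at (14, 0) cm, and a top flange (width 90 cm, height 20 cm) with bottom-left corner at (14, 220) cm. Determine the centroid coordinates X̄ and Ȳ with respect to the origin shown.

X̄ = 33.90 cm, Ȳ = 120.00 cm

web: A = 14 × 240 = 3360.00, centroid at (7.00, 120.00).
bottom flange: A = 90 × 20 = 1800.00, centroid at (59.00, 10.00).
top flange: A = 90 × 20 = 1800.00, centroid at (59.00, 230.00).
ΣA = 6960.00 cm²
ΣAX̄ = (3360.00)(7.00) + (1800.00)(59.00) + (1800.00)(59.00) = 235920.00 cm³
ΣAȲ = (3360.00)(120.00) + (1800.00)(10.00) + (1800.00)(230.00) = 835200.00 cm³
X̄ = 235920.00 / 6960.00 = 33.90 cm
Ȳ = 835200.00 / 6960.00 = 120.00 cm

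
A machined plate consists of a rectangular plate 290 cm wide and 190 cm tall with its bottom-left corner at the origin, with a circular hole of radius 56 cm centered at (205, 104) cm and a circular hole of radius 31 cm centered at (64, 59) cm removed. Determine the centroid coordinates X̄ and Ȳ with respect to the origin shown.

plate: A = 290 × 190 = 55100.00, centroid at (145.00, 95.00).
hole 1: A = −π·56² = -9852.03, centroid at (205.00, 104.00).
hole 2: A = −π·31² = -3019.07, centroid at (64.00, 59.00).
ΣA = 42228.89 cm²
ΣAX̄ = (55100.00)(145.00) + (-9852.03)(205.00) + (-3019.07)(64.00) = 5776612.40 cm³
ΣAȲ = (55100.00)(95.00) + (-9852.03)(104.00) + (-3019.07)(59.00) = 4031763.24 cm³
X̄ = 5776612.40 / 42228.89 = 136.79 cm
Ȳ = 4031763.24 / 42228.89 = 95.47 cm

X̄ = 136.79 cm, Ȳ = 95.47 cm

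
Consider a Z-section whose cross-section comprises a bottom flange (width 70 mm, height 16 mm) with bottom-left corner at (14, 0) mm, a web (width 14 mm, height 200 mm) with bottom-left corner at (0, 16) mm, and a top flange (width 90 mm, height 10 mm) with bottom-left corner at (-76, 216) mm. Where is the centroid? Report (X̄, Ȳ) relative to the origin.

X̄ = 9.66 mm, Ȳ = 110.51 mm

bottom flange: A = 70 × 16 = 1120.00, centroid at (49.00, 8.00).
web: A = 14 × 200 = 2800.00, centroid at (7.00, 116.00).
top flange: A = 90 × 10 = 900.00, centroid at (-31.00, 221.00).
ΣA = 4820.00 mm², ΣAX̄ = 46580.00 mm³, ΣAȲ = 532660.00 mm³.
X̄ = 46580.00/4820.00 = 9.66 mm; Ȳ = 532660.00/4820.00 = 110.51 mm.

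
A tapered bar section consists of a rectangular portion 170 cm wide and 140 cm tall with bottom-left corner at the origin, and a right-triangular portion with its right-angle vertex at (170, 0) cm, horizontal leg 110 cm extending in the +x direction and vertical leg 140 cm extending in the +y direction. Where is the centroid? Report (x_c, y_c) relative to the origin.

Part | A | x̄ᵢ | ȳᵢ | A·x̄ᵢ | A·ȳᵢ
rectangular portion | 23800.00 | 85.00 | 70.00 | 2023000.00 | 1666000.00
triangular portion | 7700.00 | 206.67 | 46.67 | 1591333.33 | 359333.33
Σ | 31500.00 |  |  | 3614333.33 | 2025333.33
x_c = 3614333.33 / 31500.00 = 114.74 cm
y_c = 2025333.33 / 31500.00 = 64.30 cm

x_c = 114.74 cm, y_c = 64.30 cm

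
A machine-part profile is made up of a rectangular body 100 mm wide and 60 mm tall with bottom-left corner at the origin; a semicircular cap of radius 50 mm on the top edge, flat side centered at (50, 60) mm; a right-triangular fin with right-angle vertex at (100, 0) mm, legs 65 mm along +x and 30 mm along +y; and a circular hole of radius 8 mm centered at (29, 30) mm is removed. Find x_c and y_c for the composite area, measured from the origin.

rectangular body: A = 100 × 60 = 6000.00, centroid at (50.00, 30.00).
semicircular top: A = ½π·50² = 3926.99, centroid at (50.00, 81.22).
triangular fin: A = ½·65·30 = 975.00, centroid at (121.67, 10.00).
hole: A = −π·8² = -201.06, centroid at (29.00, 30.00).
ΣA = 10700.93 mm², ΣAx_c = 609143.74 mm³, ΣAy_c = 502670.92 mm³.
x_c = 609143.74/10700.93 = 56.92 mm; y_c = 502670.92/10700.93 = 46.97 mm.

x_c = 56.92 mm, y_c = 46.97 mm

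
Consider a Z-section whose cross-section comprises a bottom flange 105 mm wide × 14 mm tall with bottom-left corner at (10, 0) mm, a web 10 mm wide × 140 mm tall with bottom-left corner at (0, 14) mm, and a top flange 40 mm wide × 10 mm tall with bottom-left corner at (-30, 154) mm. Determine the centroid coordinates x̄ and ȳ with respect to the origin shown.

Part | A | x̄ᵢ | ȳᵢ | A·x̄ᵢ | A·ȳᵢ
bottom flange | 1470.00 | 62.50 | 7.00 | 91875.00 | 10290.00
web | 1400.00 | 5.00 | 84.00 | 7000.00 | 117600.00
top flange | 400.00 | -10.00 | 159.00 | -4000.00 | 63600.00
Σ | 3270.00 |  |  | 94875.00 | 191490.00
x̄ = 94875.00 / 3270.00 = 29.01 mm
ȳ = 191490.00 / 3270.00 = 58.56 mm

x̄ = 29.01 mm, ȳ = 58.56 mm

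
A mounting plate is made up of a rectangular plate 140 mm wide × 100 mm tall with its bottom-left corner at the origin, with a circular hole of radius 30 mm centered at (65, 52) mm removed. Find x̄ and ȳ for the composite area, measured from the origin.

plate: A = 140 × 100 = 14000.00, centroid at (70.00, 50.00).
hole: A = −π·30² = -2827.43, centroid at (65.00, 52.00).
ΣA = 11172.57 mm², ΣAx̄ = 796216.83 mm³, ΣAȳ = 552973.46 mm³.
x̄ = 796216.83/11172.57 = 71.27 mm; ȳ = 552973.46/11172.57 = 49.49 mm.

x̄ = 71.27 mm, ȳ = 49.49 mm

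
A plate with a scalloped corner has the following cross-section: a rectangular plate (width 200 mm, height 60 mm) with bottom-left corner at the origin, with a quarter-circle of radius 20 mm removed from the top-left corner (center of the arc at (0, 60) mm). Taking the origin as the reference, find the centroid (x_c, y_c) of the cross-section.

Part | A | x̄ᵢ | ȳᵢ | A·x̄ᵢ | A·ȳᵢ
plate | 12000.00 | 100.00 | 30.00 | 1200000.00 | 360000.00
removed quarter-circle | -314.16 | 8.49 | 51.51 | -2666.67 | -16182.89
Σ | 11685.84 |  |  | 1197333.33 | 343817.11
x_c = 1197333.33 / 11685.84 = 102.46 mm
y_c = 343817.11 / 11685.84 = 29.42 mm

x_c = 102.46 mm, y_c = 29.42 mm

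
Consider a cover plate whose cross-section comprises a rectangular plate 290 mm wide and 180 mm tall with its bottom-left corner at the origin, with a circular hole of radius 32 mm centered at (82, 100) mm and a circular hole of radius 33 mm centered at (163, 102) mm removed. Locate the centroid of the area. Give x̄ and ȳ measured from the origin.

x̄ = 148.10 mm, ȳ = 88.39 mm

plate: A = 290 × 180 = 52200.00, centroid at (145.00, 90.00).
hole 1: A = −π·32² = -3216.99, centroid at (82.00, 100.00).
hole 2: A = −π·33² = -3421.19, centroid at (163.00, 102.00).
ΣA = 45561.81 mm², ΣAx̄ = 6747552.06 mm³, ΣAȳ = 4027339.08 mm³.
x̄ = 6747552.06/45561.81 = 148.10 mm; ȳ = 4027339.08/45561.81 = 88.39 mm.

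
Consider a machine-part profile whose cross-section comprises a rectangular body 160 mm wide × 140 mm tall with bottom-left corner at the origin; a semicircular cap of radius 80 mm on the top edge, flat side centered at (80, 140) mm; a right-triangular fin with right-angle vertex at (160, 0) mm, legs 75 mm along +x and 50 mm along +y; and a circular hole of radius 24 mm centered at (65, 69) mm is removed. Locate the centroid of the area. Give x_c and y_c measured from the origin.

Part | A | x̄ᵢ | ȳᵢ | A·x̄ᵢ | A·ȳᵢ
rectangular body | 22400.00 | 80.00 | 70.00 | 1792000.00 | 1568000.00
semicircular top | 10053.10 | 80.00 | 173.95 | 804247.72 | 1748766.84
triangular fin | 1875.00 | 185.00 | 16.67 | 346875.00 | 31250.00
hole | -1809.56 | 65.00 | 69.00 | -117621.23 | -124859.46
Σ | 32518.54 |  |  | 2825501.49 | 3223157.38
x_c = 2825501.49 / 32518.54 = 86.89 mm
y_c = 3223157.38 / 32518.54 = 99.12 mm

x_c = 86.89 mm, y_c = 99.12 mm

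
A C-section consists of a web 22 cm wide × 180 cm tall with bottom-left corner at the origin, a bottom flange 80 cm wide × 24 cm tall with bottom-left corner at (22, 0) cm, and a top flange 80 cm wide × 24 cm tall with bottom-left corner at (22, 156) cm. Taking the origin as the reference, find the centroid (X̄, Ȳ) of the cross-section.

X̄ = 36.11 cm, Ȳ = 90.00 cm

Part | A | x̄ᵢ | ȳᵢ | A·x̄ᵢ | A·ȳᵢ
web | 3960.00 | 11.00 | 90.00 | 43560.00 | 356400.00
bottom flange | 1920.00 | 62.00 | 12.00 | 119040.00 | 23040.00
top flange | 1920.00 | 62.00 | 168.00 | 119040.00 | 322560.00
Σ | 7800.00 |  |  | 281640.00 | 702000.00
X̄ = 281640.00 / 7800.00 = 36.11 cm
Ȳ = 702000.00 / 7800.00 = 90.00 cm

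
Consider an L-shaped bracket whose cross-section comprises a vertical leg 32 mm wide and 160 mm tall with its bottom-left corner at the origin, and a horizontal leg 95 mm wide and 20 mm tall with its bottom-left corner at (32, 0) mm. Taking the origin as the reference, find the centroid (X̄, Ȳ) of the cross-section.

X̄ = 33.19 mm, Ȳ = 61.05 mm

vertical leg: A = 32 × 160 = 5120.00, centroid at (16.00, 80.00).
horizontal leg: A = 95 × 20 = 1900.00, centroid at (79.50, 10.00).
ΣA = 7020.00 mm²
ΣAX̄ = (5120.00)(16.00) + (1900.00)(79.50) = 232970.00 mm³
ΣAȲ = (5120.00)(80.00) + (1900.00)(10.00) = 428600.00 mm³
X̄ = 232970.00 / 7020.00 = 33.19 mm
Ȳ = 428600.00 / 7020.00 = 61.05 mm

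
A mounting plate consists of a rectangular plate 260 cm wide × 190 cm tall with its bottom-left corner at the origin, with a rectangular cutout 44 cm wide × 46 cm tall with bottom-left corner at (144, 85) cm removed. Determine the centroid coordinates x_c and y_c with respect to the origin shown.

x_c = 128.46 cm, y_c = 94.44 cm

Part | A | x̄ᵢ | ȳᵢ | A·x̄ᵢ | A·ȳᵢ
plate | 49400.00 | 130.00 | 95.00 | 6422000.00 | 4693000.00
hole | -2024.00 | 166.00 | 108.00 | -335984.00 | -218592.00
Σ | 47376.00 |  |  | 6086016.00 | 4474408.00
x_c = 6086016.00 / 47376.00 = 128.46 cm
y_c = 4474408.00 / 47376.00 = 94.44 cm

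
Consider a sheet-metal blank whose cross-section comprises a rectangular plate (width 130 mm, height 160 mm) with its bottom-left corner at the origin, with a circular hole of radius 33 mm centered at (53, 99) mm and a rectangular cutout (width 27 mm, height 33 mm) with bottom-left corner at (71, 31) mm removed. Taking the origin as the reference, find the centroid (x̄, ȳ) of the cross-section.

plate: A = 130 × 160 = 20800.00, centroid at (65.00, 80.00).
hole 1: A = −π·33² = -3421.19, centroid at (53.00, 99.00).
hole 2: A = −(27 × 33) = -891.00, centroid at (84.50, 47.50).
ΣA = 16487.81 mm², ΣAx̄ = 1095387.20 mm³, ΣAȳ = 1282979.25 mm³.
x̄ = 1095387.20/16487.81 = 66.44 mm; ȳ = 1282979.25/16487.81 = 77.81 mm.

x̄ = 66.44 mm, ȳ = 77.81 mm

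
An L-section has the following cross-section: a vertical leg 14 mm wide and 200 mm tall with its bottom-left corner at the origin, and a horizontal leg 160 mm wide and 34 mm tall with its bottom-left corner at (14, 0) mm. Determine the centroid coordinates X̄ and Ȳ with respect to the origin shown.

Part | A | x̄ᵢ | ȳᵢ | A·x̄ᵢ | A·ȳᵢ
vertical leg | 2800.00 | 7.00 | 100.00 | 19600.00 | 280000.00
horizontal leg | 5440.00 | 94.00 | 17.00 | 511360.00 | 92480.00
Σ | 8240.00 |  |  | 530960.00 | 372480.00
X̄ = 530960.00 / 8240.00 = 64.44 mm
Ȳ = 372480.00 / 8240.00 = 45.20 mm

X̄ = 64.44 mm, Ȳ = 45.20 mm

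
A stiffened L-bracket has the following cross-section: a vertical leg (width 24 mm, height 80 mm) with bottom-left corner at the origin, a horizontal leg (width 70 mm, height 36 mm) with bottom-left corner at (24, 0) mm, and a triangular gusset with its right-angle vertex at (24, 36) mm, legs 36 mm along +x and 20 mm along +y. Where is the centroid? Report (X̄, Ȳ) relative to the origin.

X̄ = 38.48 mm, Ȳ = 28.65 mm

vertical leg: A = 24 × 80 = 1920.00, centroid at (12.00, 40.00).
horizontal leg: A = 70 × 36 = 2520.00, centroid at (59.00, 18.00).
gusset: A = ½·36·20 = 360.00, centroid at (36.00, 42.67).
ΣA = 4800.00 mm², ΣAX̄ = 184680.00 mm³, ΣAȲ = 137520.00 mm³.
X̄ = 184680.00/4800.00 = 38.48 mm; Ȳ = 137520.00/4800.00 = 28.65 mm.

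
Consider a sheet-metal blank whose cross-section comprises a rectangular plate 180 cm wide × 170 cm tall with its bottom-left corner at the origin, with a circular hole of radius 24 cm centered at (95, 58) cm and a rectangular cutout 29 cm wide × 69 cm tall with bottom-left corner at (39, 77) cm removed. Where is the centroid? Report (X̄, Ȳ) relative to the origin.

plate: A = 180 × 170 = 30600.00, centroid at (90.00, 85.00).
hole 1: A = −π·24² = -1809.56, centroid at (95.00, 58.00).
hole 2: A = −(29 × 69) = -2001.00, centroid at (53.50, 111.50).
ΣA = 26789.44 cm², ΣAX̄ = 2475038.55 cm³, ΣAȲ = 2272934.17 cm³.
X̄ = 2475038.55/26789.44 = 92.39 cm; Ȳ = 2272934.17/26789.44 = 84.84 cm.

X̄ = 92.39 cm, Ȳ = 84.84 cm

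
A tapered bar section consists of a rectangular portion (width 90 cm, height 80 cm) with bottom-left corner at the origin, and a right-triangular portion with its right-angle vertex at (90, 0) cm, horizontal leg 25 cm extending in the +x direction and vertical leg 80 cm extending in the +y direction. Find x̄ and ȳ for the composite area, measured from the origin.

x̄ = 51.50 cm, ȳ = 38.37 cm

rectangular portion: A = 90 × 80 = 7200.00, centroid at (45.00, 40.00).
triangular portion: A = ½·25·80 = 1000.00, centroid at (98.33, 26.67).
ΣA = 8200.00 cm²
ΣAx̄ = (7200.00)(45.00) + (1000.00)(98.33) = 422333.33 cm³
ΣAȳ = (7200.00)(40.00) + (1000.00)(26.67) = 314666.67 cm³
x̄ = 422333.33 / 8200.00 = 51.50 cm
ȳ = 314666.67 / 8200.00 = 38.37 cm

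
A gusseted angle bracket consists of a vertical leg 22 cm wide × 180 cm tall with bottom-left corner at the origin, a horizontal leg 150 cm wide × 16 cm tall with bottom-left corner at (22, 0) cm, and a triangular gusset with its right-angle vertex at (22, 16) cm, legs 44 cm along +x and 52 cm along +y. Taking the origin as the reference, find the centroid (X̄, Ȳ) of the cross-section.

vertical leg: A = 22 × 180 = 3960.00, centroid at (11.00, 90.00).
horizontal leg: A = 150 × 16 = 2400.00, centroid at (97.00, 8.00).
gusset: A = ½·44·52 = 1144.00, centroid at (36.67, 33.33).
ΣA = 7504.00 cm²
ΣAX̄ = (3960.00)(11.00) + (2400.00)(97.00) + (1144.00)(36.67) = 318306.67 cm³
ΣAȲ = (3960.00)(90.00) + (2400.00)(8.00) + (1144.00)(33.33) = 413733.33 cm³
X̄ = 318306.67 / 7504.00 = 42.42 cm
Ȳ = 413733.33 / 7504.00 = 55.14 cm

X̄ = 42.42 cm, Ȳ = 55.14 cm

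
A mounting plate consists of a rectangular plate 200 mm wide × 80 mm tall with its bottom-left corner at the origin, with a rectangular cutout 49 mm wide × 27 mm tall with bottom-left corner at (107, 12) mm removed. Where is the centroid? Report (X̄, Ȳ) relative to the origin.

plate: A = 200 × 80 = 16000.00, centroid at (100.00, 40.00).
hole: A = −(49 × 27) = -1323.00, centroid at (131.50, 25.50).
ΣA = 14677.00 mm²
ΣAX̄ = (16000.00)(100.00) + (-1323.00)(131.50) = 1426025.50 mm³
ΣAȲ = (16000.00)(40.00) + (-1323.00)(25.50) = 606263.50 mm³
X̄ = 1426025.50 / 14677.00 = 97.16 mm
Ȳ = 606263.50 / 14677.00 = 41.31 mm

X̄ = 97.16 mm, Ȳ = 41.31 mm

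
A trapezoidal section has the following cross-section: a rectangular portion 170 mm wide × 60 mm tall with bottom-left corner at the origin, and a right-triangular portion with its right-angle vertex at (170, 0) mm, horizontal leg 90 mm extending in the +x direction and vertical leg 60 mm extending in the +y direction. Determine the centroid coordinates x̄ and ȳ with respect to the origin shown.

Part | A | x̄ᵢ | ȳᵢ | A·x̄ᵢ | A·ȳᵢ
rectangular portion | 10200.00 | 85.00 | 30.00 | 867000.00 | 306000.00
triangular portion | 2700.00 | 200.00 | 20.00 | 540000.00 | 54000.00
Σ | 12900.00 |  |  | 1407000.00 | 360000.00
x̄ = 1407000.00 / 12900.00 = 109.07 mm
ȳ = 360000.00 / 12900.00 = 27.91 mm

x̄ = 109.07 mm, ȳ = 27.91 mm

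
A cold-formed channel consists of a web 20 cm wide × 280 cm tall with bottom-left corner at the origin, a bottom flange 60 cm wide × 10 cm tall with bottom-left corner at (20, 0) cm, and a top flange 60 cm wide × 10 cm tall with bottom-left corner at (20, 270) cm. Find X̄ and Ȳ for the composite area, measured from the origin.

X̄ = 17.06 cm, Ȳ = 140.00 cm

web: A = 20 × 280 = 5600.00, centroid at (10.00, 140.00).
bottom flange: A = 60 × 10 = 600.00, centroid at (50.00, 5.00).
top flange: A = 60 × 10 = 600.00, centroid at (50.00, 275.00).
ΣA = 6800.00 cm², ΣAX̄ = 116000.00 cm³, ΣAȲ = 952000.00 cm³.
X̄ = 116000.00/6800.00 = 17.06 cm; Ȳ = 952000.00/6800.00 = 140.00 cm.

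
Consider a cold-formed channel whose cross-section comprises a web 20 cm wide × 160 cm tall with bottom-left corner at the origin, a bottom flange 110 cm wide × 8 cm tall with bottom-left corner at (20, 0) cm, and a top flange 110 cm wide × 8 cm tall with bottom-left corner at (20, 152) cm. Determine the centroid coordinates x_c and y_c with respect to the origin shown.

x_c = 33.06 cm, y_c = 80.00 cm

web: A = 20 × 160 = 3200.00, centroid at (10.00, 80.00).
bottom flange: A = 110 × 8 = 880.00, centroid at (75.00, 4.00).
top flange: A = 110 × 8 = 880.00, centroid at (75.00, 156.00).
ΣA = 4960.00 cm²
ΣAx_c = (3200.00)(10.00) + (880.00)(75.00) + (880.00)(75.00) = 164000.00 cm³
ΣAy_c = (3200.00)(80.00) + (880.00)(4.00) + (880.00)(156.00) = 396800.00 cm³
x_c = 164000.00 / 4960.00 = 33.06 cm
y_c = 396800.00 / 4960.00 = 80.00 cm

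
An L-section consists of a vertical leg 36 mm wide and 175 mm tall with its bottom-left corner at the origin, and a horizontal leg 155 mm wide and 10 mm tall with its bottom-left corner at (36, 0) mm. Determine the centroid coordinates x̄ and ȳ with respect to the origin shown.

Part | A | x̄ᵢ | ȳᵢ | A·x̄ᵢ | A·ȳᵢ
vertical leg | 6300.00 | 18.00 | 87.50 | 113400.00 | 551250.00
horizontal leg | 1550.00 | 113.50 | 5.00 | 175925.00 | 7750.00
Σ | 7850.00 |  |  | 289325.00 | 559000.00
x̄ = 289325.00 / 7850.00 = 36.86 mm
ȳ = 559000.00 / 7850.00 = 71.21 mm

x̄ = 36.86 mm, ȳ = 71.21 mm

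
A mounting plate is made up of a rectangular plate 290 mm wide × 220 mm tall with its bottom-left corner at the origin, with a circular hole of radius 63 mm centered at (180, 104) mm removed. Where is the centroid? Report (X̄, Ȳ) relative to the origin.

X̄ = 136.50 mm, Ȳ = 111.46 mm

Part | A | x̄ᵢ | ȳᵢ | A·x̄ᵢ | A·ȳᵢ
plate | 63800.00 | 145.00 | 110.00 | 9251000.00 | 7018000.00
hole | -12468.98 | 180.00 | 104.00 | -2244416.62 | -1296774.05
Σ | 51331.02 |  |  | 7006583.38 | 5721225.95
X̄ = 7006583.38 / 51331.02 = 136.50 mm
Ȳ = 5721225.95 / 51331.02 = 111.46 mm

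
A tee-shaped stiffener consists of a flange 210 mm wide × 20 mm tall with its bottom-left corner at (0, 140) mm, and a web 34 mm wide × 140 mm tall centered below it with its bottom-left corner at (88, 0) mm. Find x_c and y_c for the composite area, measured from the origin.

web: A = 34 × 140 = 4760.00, centroid at (105.00, 70.00).
flange: A = 210 × 20 = 4200.00, centroid at (105.00, 150.00).
ΣA = 8960.00 mm², ΣAx_c = 940800.00 mm³, ΣAy_c = 963200.00 mm³.
x_c = 940800.00/8960.00 = 105.00 mm; y_c = 963200.00/8960.00 = 107.50 mm.

x_c = 105.00 mm, y_c = 107.50 mm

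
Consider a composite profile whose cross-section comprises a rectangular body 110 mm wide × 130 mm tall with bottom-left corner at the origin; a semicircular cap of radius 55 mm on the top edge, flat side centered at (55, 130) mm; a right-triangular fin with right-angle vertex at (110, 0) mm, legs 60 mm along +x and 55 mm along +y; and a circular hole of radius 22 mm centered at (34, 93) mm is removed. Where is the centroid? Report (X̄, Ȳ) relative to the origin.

rectangular body: A = 110 × 130 = 14300.00, centroid at (55.00, 65.00).
semicircular top: A = ½π·55² = 4751.66, centroid at (55.00, 153.34).
triangular fin: A = ½·60·55 = 1650.00, centroid at (130.00, 18.33).
hole: A = −π·22² = -1520.53, centroid at (34.00, 93.00).
ΣA = 19181.13 mm²
ΣAX̄ = (14300.00)(55.00) + (4751.66)(55.00) + (1650.00)(130.00) + (-1520.53)(34.00) = 1210643.19 mm³
ΣAȲ = (14300.00)(65.00) + (4751.66)(153.34) + (1650.00)(18.33) + (-1520.53)(93.00) = 1546972.95 mm³
X̄ = 1210643.19 / 19181.13 = 63.12 mm
Ȳ = 1546972.95 / 19181.13 = 80.65 mm

X̄ = 63.12 mm, Ȳ = 80.65 mm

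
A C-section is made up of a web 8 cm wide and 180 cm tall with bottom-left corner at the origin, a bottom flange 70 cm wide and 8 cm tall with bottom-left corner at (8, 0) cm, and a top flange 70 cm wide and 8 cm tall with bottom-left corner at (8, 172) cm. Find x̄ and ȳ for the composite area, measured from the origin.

web: A = 8 × 180 = 1440.00, centroid at (4.00, 90.00).
bottom flange: A = 70 × 8 = 560.00, centroid at (43.00, 4.00).
top flange: A = 70 × 8 = 560.00, centroid at (43.00, 176.00).
ΣA = 2560.00 cm²
ΣAx̄ = (1440.00)(4.00) + (560.00)(43.00) + (560.00)(43.00) = 53920.00 cm³
ΣAȳ = (1440.00)(90.00) + (560.00)(4.00) + (560.00)(176.00) = 230400.00 cm³
x̄ = 53920.00 / 2560.00 = 21.06 cm
ȳ = 230400.00 / 2560.00 = 90.00 cm

x̄ = 21.06 cm, ȳ = 90.00 cm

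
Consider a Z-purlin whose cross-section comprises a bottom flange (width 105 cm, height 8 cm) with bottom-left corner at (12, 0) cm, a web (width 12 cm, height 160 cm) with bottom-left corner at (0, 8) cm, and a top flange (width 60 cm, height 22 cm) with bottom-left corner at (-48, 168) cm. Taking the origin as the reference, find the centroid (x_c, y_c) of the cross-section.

bottom flange: A = 105 × 8 = 840.00, centroid at (64.50, 4.00).
web: A = 12 × 160 = 1920.00, centroid at (6.00, 88.00).
top flange: A = 60 × 22 = 1320.00, centroid at (-18.00, 179.00).
ΣA = 4080.00 cm²
ΣAx_c = (840.00)(64.50) + (1920.00)(6.00) + (1320.00)(-18.00) = 41940.00 cm³
ΣAy_c = (840.00)(4.00) + (1920.00)(88.00) + (1320.00)(179.00) = 408600.00 cm³
x_c = 41940.00 / 4080.00 = 10.28 cm
y_c = 408600.00 / 4080.00 = 100.15 cm

x_c = 10.28 cm, y_c = 100.15 cm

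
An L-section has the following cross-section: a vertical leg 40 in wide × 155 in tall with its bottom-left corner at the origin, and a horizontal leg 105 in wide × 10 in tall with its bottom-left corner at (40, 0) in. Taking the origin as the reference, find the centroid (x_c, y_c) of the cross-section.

Part | A | x̄ᵢ | ȳᵢ | A·x̄ᵢ | A·ȳᵢ
vertical leg | 6200.00 | 20.00 | 77.50 | 124000.00 | 480500.00
horizontal leg | 1050.00 | 92.50 | 5.00 | 97125.00 | 5250.00
Σ | 7250.00 |  |  | 221125.00 | 485750.00
x_c = 221125.00 / 7250.00 = 30.50 in
y_c = 485750.00 / 7250.00 = 67.00 in

x_c = 30.50 in, y_c = 67.00 in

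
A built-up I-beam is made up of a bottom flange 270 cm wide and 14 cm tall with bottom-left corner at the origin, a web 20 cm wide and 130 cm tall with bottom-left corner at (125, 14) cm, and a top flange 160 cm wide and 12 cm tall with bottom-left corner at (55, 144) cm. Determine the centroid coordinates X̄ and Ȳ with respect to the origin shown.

X̄ = 135.00 cm, Ȳ = 62.63 cm

bottom flange: A = 270 × 14 = 3780.00, centroid at (135.00, 7.00).
web: A = 20 × 130 = 2600.00, centroid at (135.00, 79.00).
top flange: A = 160 × 12 = 1920.00, centroid at (135.00, 150.00).
ΣA = 8300.00 cm²
ΣAX̄ = (3780.00)(135.00) + (2600.00)(135.00) + (1920.00)(135.00) = 1120500.00 cm³
ΣAȲ = (3780.00)(7.00) + (2600.00)(79.00) + (1920.00)(150.00) = 519860.00 cm³
X̄ = 1120500.00 / 8300.00 = 135.00 cm
Ȳ = 519860.00 / 8300.00 = 62.63 cm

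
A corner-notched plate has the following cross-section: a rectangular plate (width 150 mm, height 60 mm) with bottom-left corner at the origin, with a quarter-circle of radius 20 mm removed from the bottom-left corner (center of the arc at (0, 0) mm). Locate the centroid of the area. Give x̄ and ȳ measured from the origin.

Part | A | x̄ᵢ | ȳᵢ | A·x̄ᵢ | A·ȳᵢ
plate | 9000.00 | 75.00 | 30.00 | 675000.00 | 270000.00
removed quarter-circle | -314.16 | 8.49 | 8.49 | -2666.67 | -2666.67
Σ | 8685.84 |  |  | 672333.33 | 267333.33
x̄ = 672333.33 / 8685.84 = 77.41 mm
ȳ = 267333.33 / 8685.84 = 30.78 mm

x̄ = 77.41 mm, ȳ = 30.78 mm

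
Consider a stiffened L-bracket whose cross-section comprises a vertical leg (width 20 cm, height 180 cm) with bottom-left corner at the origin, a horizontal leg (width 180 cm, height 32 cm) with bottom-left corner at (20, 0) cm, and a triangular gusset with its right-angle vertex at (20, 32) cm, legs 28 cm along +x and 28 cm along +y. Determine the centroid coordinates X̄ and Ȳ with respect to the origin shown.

X̄ = 69.84 cm, Ȳ = 44.34 cm

Part | A | x̄ᵢ | ȳᵢ | A·x̄ᵢ | A·ȳᵢ
vertical leg | 3600.00 | 10.00 | 90.00 | 36000.00 | 324000.00
horizontal leg | 5760.00 | 110.00 | 16.00 | 633600.00 | 92160.00
gusset | 392.00 | 29.33 | 41.33 | 11498.67 | 16202.67
Σ | 9752.00 |  |  | 681098.67 | 432362.67
X̄ = 681098.67 / 9752.00 = 69.84 cm
Ȳ = 432362.67 / 9752.00 = 44.34 cm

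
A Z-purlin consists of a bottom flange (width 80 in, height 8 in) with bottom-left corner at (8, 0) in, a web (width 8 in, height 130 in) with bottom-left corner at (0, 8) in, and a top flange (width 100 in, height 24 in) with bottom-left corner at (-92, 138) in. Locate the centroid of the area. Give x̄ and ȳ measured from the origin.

Part | A | x̄ᵢ | ȳᵢ | A·x̄ᵢ | A·ȳᵢ
bottom flange | 640.00 | 48.00 | 4.00 | 30720.00 | 2560.00
web | 1040.00 | 4.00 | 73.00 | 4160.00 | 75920.00
top flange | 2400.00 | -42.00 | 150.00 | -100800.00 | 360000.00
Σ | 4080.00 |  |  | -65920.00 | 438480.00
x̄ = -65920.00 / 4080.00 = -16.16 in
ȳ = 438480.00 / 4080.00 = 107.47 in

x̄ = -16.16 in, ȳ = 107.47 in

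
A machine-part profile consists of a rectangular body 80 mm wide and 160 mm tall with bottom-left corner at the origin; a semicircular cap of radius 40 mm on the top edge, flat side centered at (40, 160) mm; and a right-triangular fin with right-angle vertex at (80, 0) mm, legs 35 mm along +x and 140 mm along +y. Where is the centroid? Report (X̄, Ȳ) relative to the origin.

X̄ = 47.13 mm, Ȳ = 89.12 mm

rectangular body: A = 80 × 160 = 12800.00, centroid at (40.00, 80.00).
semicircular top: A = ½π·40² = 2513.27, centroid at (40.00, 176.98).
triangular fin: A = ½·35·140 = 2450.00, centroid at (91.67, 46.67).
ΣA = 17763.27 mm²
ΣAX̄ = (12800.00)(40.00) + (2513.27)(40.00) + (2450.00)(91.67) = 837114.30 mm³
ΣAȲ = (12800.00)(80.00) + (2513.27)(176.98) + (2450.00)(46.67) = 1583123.86 mm³
X̄ = 837114.30 / 17763.27 = 47.13 mm
Ȳ = 1583123.86 / 17763.27 = 89.12 mm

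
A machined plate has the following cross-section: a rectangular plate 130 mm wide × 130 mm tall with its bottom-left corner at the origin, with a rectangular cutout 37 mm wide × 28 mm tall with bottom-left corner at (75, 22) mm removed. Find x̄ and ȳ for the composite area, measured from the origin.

plate: A = 130 × 130 = 16900.00, centroid at (65.00, 65.00).
hole: A = −(37 × 28) = -1036.00, centroid at (93.50, 36.00).
ΣA = 15864.00 mm²
ΣAx̄ = (16900.00)(65.00) + (-1036.00)(93.50) = 1001634.00 mm³
ΣAȳ = (16900.00)(65.00) + (-1036.00)(36.00) = 1061204.00 mm³
x̄ = 1001634.00 / 15864.00 = 63.14 mm
ȳ = 1061204.00 / 15864.00 = 66.89 mm

x̄ = 63.14 mm, ȳ = 66.89 mm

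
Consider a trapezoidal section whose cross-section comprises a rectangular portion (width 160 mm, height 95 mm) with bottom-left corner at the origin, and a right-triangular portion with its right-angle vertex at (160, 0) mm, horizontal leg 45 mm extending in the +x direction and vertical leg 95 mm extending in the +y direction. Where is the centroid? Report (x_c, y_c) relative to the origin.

x_c = 91.71 mm, y_c = 45.55 mm

rectangular portion: A = 160 × 95 = 15200.00, centroid at (80.00, 47.50).
triangular portion: A = ½·45·95 = 2137.50, centroid at (175.00, 31.67).
ΣA = 17337.50 mm²
ΣAx_c = (15200.00)(80.00) + (2137.50)(175.00) = 1590062.50 mm³
ΣAy_c = (15200.00)(47.50) + (2137.50)(31.67) = 789687.50 mm³
x_c = 1590062.50 / 17337.50 = 91.71 mm
y_c = 789687.50 / 17337.50 = 45.55 mm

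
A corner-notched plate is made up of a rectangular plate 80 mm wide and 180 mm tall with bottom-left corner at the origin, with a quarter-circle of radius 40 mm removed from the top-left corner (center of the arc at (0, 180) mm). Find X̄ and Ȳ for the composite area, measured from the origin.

X̄ = 42.20 mm, Ȳ = 83.02 mm

plate: A = 80 × 180 = 14400.00, centroid at (40.00, 90.00).
removed quarter-circle: A = −¼π·40² = -1256.64, centroid at (16.98, 163.02).
ΣA = 13143.36 mm²
ΣAX̄ = (14400.00)(40.00) + (-1256.64)(16.98) = 554666.67 mm³
ΣAȲ = (14400.00)(90.00) + (-1256.64)(163.02) = 1091138.66 mm³
X̄ = 554666.67 / 13143.36 = 42.20 mm
Ȳ = 1091138.66 / 13143.36 = 83.02 mm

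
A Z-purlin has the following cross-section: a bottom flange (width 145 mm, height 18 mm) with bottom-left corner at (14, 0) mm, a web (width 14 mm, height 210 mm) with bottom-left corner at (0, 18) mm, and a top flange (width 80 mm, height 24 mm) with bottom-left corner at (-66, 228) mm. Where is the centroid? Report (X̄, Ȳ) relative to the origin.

bottom flange: A = 145 × 18 = 2610.00, centroid at (86.50, 9.00).
web: A = 14 × 210 = 2940.00, centroid at (7.00, 123.00).
top flange: A = 80 × 24 = 1920.00, centroid at (-26.00, 240.00).
ΣA = 7470.00 mm²
ΣAX̄ = (2610.00)(86.50) + (2940.00)(7.00) + (1920.00)(-26.00) = 196425.00 mm³
ΣAȲ = (2610.00)(9.00) + (2940.00)(123.00) + (1920.00)(240.00) = 845910.00 mm³
X̄ = 196425.00 / 7470.00 = 26.30 mm
Ȳ = 845910.00 / 7470.00 = 113.24 mm

X̄ = 26.30 mm, Ȳ = 113.24 mm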